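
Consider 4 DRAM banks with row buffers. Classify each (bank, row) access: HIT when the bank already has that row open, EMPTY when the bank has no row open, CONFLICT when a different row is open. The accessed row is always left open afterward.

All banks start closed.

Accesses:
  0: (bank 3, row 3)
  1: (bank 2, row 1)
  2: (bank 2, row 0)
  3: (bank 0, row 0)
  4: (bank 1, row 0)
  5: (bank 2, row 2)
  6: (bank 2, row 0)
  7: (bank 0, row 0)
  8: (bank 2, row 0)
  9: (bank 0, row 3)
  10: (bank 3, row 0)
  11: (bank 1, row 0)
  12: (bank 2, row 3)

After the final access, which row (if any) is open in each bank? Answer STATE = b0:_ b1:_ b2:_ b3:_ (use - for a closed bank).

STATE = b0:3 b1:0 b2:3 b3:0

0: bank 3 row 3 — prev None → EMPTY
1: bank 2 row 1 — prev None → EMPTY
2: bank 2 row 0 — prev 1 → CONFLICT
3: bank 0 row 0 — prev None → EMPTY
4: bank 1 row 0 — prev None → EMPTY
5: bank 2 row 2 — prev 0 → CONFLICT
6: bank 2 row 0 — prev 2 → CONFLICT
7: bank 0 row 0 — prev 0 → HIT
8: bank 2 row 0 — prev 0 → HIT
9: bank 0 row 3 — prev 0 → CONFLICT
10: bank 3 row 0 — prev 3 → CONFLICT
11: bank 1 row 0 — prev 0 → HIT
12: bank 2 row 3 — prev 0 → CONFLICT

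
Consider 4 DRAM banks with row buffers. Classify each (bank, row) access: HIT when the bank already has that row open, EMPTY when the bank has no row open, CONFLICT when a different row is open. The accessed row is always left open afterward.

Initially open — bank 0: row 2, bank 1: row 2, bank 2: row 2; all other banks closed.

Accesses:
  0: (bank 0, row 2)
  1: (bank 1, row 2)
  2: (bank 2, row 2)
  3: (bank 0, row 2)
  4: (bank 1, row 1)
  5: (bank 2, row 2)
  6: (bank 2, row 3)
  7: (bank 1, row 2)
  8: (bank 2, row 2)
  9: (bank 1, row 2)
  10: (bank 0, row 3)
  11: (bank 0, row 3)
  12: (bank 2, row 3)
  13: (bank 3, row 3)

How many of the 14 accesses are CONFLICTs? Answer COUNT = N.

#0 (0,2) H  (was 2)
#1 (1,2) H  (was 2)
#2 (2,2) H  (was 2)
#3 (0,2) H  (was 2)
#4 (1,1) C  (was 2)
#5 (2,2) H  (was 2)
#6 (2,3) C  (was 2)
#7 (1,2) C  (was 1)
#8 (2,2) C  (was 3)
#9 (1,2) H  (was 2)
#10 (0,3) C  (was 2)
#11 (0,3) H  (was 3)
#12 (2,3) C  (was 2)
#13 (3,3) E

COUNT = 6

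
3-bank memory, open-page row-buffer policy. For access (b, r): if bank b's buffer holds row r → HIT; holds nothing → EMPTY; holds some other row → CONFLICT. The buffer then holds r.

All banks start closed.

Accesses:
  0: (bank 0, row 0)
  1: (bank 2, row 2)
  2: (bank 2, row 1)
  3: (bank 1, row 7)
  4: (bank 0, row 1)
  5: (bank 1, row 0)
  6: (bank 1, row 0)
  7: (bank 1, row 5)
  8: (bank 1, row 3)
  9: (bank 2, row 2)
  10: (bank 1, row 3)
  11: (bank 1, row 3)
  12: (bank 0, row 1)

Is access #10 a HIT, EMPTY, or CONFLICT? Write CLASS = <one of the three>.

CLASS = HIT

0: bank 0 row 0 — prev None → EMPTY
1: bank 2 row 2 — prev None → EMPTY
2: bank 2 row 1 — prev 2 → CONFLICT
3: bank 1 row 7 — prev None → EMPTY
4: bank 0 row 1 — prev 0 → CONFLICT
5: bank 1 row 0 — prev 7 → CONFLICT
6: bank 1 row 0 — prev 0 → HIT
7: bank 1 row 5 — prev 0 → CONFLICT
8: bank 1 row 3 — prev 5 → CONFLICT
9: bank 2 row 2 — prev 1 → CONFLICT
10: bank 1 row 3 — prev 3 → HIT
11: bank 1 row 3 — prev 3 → HIT
12: bank 0 row 1 — prev 1 → HIT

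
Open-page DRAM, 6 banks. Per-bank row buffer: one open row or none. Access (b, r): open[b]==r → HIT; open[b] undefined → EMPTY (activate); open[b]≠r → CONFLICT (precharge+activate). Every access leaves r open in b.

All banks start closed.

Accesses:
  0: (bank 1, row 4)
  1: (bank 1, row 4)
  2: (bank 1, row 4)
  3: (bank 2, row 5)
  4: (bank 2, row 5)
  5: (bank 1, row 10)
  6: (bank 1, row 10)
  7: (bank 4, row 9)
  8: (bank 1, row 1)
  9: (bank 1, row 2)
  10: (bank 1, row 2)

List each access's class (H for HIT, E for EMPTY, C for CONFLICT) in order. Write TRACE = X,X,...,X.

0: bank 1 row 4 — prev None → EMPTY
1: bank 1 row 4 — prev 4 → HIT
2: bank 1 row 4 — prev 4 → HIT
3: bank 2 row 5 — prev None → EMPTY
4: bank 2 row 5 — prev 5 → HIT
5: bank 1 row 10 — prev 4 → CONFLICT
6: bank 1 row 10 — prev 10 → HIT
7: bank 4 row 9 — prev None → EMPTY
8: bank 1 row 1 — prev 10 → CONFLICT
9: bank 1 row 2 — prev 1 → CONFLICT
10: bank 1 row 2 — prev 2 → HIT

TRACE = E,H,H,E,H,C,H,E,C,C,H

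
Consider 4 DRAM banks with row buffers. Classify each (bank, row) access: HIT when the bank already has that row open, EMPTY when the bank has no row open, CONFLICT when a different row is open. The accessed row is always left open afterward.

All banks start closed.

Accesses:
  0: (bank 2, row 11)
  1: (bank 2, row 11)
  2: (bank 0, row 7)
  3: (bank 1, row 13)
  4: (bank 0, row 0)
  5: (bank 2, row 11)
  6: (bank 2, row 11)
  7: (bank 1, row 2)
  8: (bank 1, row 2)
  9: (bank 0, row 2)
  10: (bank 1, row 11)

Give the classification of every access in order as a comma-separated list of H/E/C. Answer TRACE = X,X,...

0: bank 2 row 11 — prev None → EMPTY
1: bank 2 row 11 — prev 11 → HIT
2: bank 0 row 7 — prev None → EMPTY
3: bank 1 row 13 — prev None → EMPTY
4: bank 0 row 0 — prev 7 → CONFLICT
5: bank 2 row 11 — prev 11 → HIT
6: bank 2 row 11 — prev 11 → HIT
7: bank 1 row 2 — prev 13 → CONFLICT
8: bank 1 row 2 — prev 2 → HIT
9: bank 0 row 2 — prev 0 → CONFLICT
10: bank 1 row 11 — prev 2 → CONFLICT

TRACE = E,H,E,E,C,H,H,C,H,C,C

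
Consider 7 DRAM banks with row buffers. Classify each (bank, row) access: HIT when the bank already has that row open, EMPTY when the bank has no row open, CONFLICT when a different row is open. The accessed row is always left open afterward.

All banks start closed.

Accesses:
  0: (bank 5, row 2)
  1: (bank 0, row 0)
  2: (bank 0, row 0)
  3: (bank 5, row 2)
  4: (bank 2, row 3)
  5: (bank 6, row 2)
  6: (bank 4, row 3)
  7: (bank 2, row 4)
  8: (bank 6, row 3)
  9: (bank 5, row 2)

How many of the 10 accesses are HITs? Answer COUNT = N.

COUNT = 3

#0 (5,2) E
#1 (0,0) E
#2 (0,0) H  (was 0)
#3 (5,2) H  (was 2)
#4 (2,3) E
#5 (6,2) E
#6 (4,3) E
#7 (2,4) C  (was 3)
#8 (6,3) C  (was 2)
#9 (5,2) H  (was 2)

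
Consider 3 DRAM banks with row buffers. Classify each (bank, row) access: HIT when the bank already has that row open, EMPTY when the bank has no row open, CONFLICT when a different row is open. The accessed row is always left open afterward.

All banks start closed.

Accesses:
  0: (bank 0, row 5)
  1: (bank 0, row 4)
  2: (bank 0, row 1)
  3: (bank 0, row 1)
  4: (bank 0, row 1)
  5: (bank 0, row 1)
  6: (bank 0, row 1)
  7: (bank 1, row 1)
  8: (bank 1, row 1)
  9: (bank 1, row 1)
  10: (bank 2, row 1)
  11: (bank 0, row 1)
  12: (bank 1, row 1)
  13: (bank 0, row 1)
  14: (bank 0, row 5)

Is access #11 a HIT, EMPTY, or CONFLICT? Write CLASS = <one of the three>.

0: bank 0 row 5 — prev None → EMPTY
1: bank 0 row 4 — prev 5 → CONFLICT
2: bank 0 row 1 — prev 4 → CONFLICT
3: bank 0 row 1 — prev 1 → HIT
4: bank 0 row 1 — prev 1 → HIT
5: bank 0 row 1 — prev 1 → HIT
6: bank 0 row 1 — prev 1 → HIT
7: bank 1 row 1 — prev None → EMPTY
8: bank 1 row 1 — prev 1 → HIT
9: bank 1 row 1 — prev 1 → HIT
10: bank 2 row 1 — prev None → EMPTY
11: bank 0 row 1 — prev 1 → HIT
12: bank 1 row 1 — prev 1 → HIT
13: bank 0 row 1 — prev 1 → HIT
14: bank 0 row 5 — prev 1 → CONFLICT

CLASS = HIT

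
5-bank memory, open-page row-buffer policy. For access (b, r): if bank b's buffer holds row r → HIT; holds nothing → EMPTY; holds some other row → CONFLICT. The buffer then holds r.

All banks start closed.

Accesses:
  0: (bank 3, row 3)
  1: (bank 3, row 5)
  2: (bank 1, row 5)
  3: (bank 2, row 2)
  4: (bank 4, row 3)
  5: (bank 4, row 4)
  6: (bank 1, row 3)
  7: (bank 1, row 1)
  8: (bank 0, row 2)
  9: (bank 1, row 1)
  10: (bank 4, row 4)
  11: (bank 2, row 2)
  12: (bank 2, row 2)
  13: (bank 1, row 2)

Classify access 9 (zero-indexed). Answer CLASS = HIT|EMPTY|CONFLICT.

CLASS = HIT

step 0: bank3 None->3 [EMPTY]
step 1: bank3 3->5 [CONFLICT]
step 2: bank1 None->5 [EMPTY]
step 3: bank2 None->2 [EMPTY]
step 4: bank4 None->3 [EMPTY]
step 5: bank4 3->4 [CONFLICT]
step 6: bank1 5->3 [CONFLICT]
step 7: bank1 3->1 [CONFLICT]
step 8: bank0 None->2 [EMPTY]
step 9: bank1 1->1 [HIT]
step 10: bank4 4->4 [HIT]
step 11: bank2 2->2 [HIT]
step 12: bank2 2->2 [HIT]
step 13: bank1 1->2 [CONFLICT]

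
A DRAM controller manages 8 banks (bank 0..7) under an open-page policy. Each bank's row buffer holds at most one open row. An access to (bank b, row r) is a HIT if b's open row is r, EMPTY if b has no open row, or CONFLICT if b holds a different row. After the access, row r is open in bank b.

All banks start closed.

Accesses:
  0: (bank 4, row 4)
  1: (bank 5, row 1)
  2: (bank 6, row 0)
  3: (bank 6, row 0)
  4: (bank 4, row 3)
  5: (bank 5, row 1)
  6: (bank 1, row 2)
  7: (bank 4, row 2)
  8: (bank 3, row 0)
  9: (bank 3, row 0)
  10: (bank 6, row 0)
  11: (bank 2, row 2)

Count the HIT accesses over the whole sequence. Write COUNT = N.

0: bank 4 row 4 — prev None → EMPTY
1: bank 5 row 1 — prev None → EMPTY
2: bank 6 row 0 — prev None → EMPTY
3: bank 6 row 0 — prev 0 → HIT
4: bank 4 row 3 — prev 4 → CONFLICT
5: bank 5 row 1 — prev 1 → HIT
6: bank 1 row 2 — prev None → EMPTY
7: bank 4 row 2 — prev 3 → CONFLICT
8: bank 3 row 0 — prev None → EMPTY
9: bank 3 row 0 — prev 0 → HIT
10: bank 6 row 0 — prev 0 → HIT
11: bank 2 row 2 — prev None → EMPTY

COUNT = 4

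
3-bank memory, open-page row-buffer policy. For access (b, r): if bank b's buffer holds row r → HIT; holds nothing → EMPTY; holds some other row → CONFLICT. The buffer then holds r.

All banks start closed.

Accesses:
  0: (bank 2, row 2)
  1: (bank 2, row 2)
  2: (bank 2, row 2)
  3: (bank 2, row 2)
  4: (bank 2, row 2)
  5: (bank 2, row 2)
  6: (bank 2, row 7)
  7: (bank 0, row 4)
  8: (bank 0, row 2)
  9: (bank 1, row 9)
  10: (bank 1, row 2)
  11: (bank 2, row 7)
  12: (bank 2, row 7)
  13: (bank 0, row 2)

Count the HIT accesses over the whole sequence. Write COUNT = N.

COUNT = 8

step 0: bank2 None->2 [EMPTY]
step 1: bank2 2->2 [HIT]
step 2: bank2 2->2 [HIT]
step 3: bank2 2->2 [HIT]
step 4: bank2 2->2 [HIT]
step 5: bank2 2->2 [HIT]
step 6: bank2 2->7 [CONFLICT]
step 7: bank0 None->4 [EMPTY]
step 8: bank0 4->2 [CONFLICT]
step 9: bank1 None->9 [EMPTY]
step 10: bank1 9->2 [CONFLICT]
step 11: bank2 7->7 [HIT]
step 12: bank2 7->7 [HIT]
step 13: bank0 2->2 [HIT]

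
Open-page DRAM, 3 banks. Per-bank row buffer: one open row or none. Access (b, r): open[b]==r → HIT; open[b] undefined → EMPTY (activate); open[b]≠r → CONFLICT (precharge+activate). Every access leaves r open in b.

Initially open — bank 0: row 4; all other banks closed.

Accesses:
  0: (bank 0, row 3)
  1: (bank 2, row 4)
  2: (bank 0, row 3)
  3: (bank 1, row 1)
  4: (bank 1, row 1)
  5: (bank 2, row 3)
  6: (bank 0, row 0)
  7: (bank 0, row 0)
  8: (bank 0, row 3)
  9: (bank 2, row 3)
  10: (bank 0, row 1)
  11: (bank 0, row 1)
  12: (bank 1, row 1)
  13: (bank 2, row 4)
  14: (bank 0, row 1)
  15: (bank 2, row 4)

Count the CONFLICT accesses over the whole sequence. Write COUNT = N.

COUNT = 6

0: bank 0 row 3 — prev 4 → CONFLICT
1: bank 2 row 4 — prev None → EMPTY
2: bank 0 row 3 — prev 3 → HIT
3: bank 1 row 1 — prev None → EMPTY
4: bank 1 row 1 — prev 1 → HIT
5: bank 2 row 3 — prev 4 → CONFLICT
6: bank 0 row 0 — prev 3 → CONFLICT
7: bank 0 row 0 — prev 0 → HIT
8: bank 0 row 3 — prev 0 → CONFLICT
9: bank 2 row 3 — prev 3 → HIT
10: bank 0 row 1 — prev 3 → CONFLICT
11: bank 0 row 1 — prev 1 → HIT
12: bank 1 row 1 — prev 1 → HIT
13: bank 2 row 4 — prev 3 → CONFLICT
14: bank 0 row 1 — prev 1 → HIT
15: bank 2 row 4 — prev 4 → HIT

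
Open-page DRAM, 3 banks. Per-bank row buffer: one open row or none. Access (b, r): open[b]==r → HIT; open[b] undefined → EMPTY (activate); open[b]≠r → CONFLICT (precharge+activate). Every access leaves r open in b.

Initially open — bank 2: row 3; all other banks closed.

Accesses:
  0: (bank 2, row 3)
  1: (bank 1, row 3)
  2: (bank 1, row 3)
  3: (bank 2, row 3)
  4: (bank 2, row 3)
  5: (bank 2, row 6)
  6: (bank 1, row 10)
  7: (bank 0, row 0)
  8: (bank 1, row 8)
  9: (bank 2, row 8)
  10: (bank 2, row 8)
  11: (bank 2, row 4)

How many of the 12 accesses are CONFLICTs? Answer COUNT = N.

COUNT = 5

#0 (2,3) H  (was 3)
#1 (1,3) E
#2 (1,3) H  (was 3)
#3 (2,3) H  (was 3)
#4 (2,3) H  (was 3)
#5 (2,6) C  (was 3)
#6 (1,10) C  (was 3)
#7 (0,0) E
#8 (1,8) C  (was 10)
#9 (2,8) C  (was 6)
#10 (2,8) H  (was 8)
#11 (2,4) C  (was 8)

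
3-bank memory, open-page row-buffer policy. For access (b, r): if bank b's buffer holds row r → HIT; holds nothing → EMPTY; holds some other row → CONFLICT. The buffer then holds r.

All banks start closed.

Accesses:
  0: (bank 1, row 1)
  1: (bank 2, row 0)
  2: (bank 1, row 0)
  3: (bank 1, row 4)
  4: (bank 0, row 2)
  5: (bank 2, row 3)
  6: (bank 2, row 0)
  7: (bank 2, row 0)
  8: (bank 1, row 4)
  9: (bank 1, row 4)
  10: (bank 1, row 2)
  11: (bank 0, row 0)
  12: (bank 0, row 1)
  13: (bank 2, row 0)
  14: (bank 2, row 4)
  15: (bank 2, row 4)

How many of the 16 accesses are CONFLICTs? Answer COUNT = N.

  [0] b1 r1: no row ⇒ E
  [1] b2 r0: no row ⇒ E
  [2] b1 r0: had r1 ⇒ C
  [3] b1 r4: had r0 ⇒ C
  [4] b0 r2: no row ⇒ E
  [5] b2 r3: had r0 ⇒ C
  [6] b2 r0: had r3 ⇒ C
  [7] b2 r0: had r0 ⇒ H
  [8] b1 r4: had r4 ⇒ H
  [9] b1 r4: had r4 ⇒ H
  [10] b1 r2: had r4 ⇒ C
  [11] b0 r0: had r2 ⇒ C
  [12] b0 r1: had r0 ⇒ C
  [13] b2 r0: had r0 ⇒ H
  [14] b2 r4: had r0 ⇒ C
  [15] b2 r4: had r4 ⇒ H

COUNT = 8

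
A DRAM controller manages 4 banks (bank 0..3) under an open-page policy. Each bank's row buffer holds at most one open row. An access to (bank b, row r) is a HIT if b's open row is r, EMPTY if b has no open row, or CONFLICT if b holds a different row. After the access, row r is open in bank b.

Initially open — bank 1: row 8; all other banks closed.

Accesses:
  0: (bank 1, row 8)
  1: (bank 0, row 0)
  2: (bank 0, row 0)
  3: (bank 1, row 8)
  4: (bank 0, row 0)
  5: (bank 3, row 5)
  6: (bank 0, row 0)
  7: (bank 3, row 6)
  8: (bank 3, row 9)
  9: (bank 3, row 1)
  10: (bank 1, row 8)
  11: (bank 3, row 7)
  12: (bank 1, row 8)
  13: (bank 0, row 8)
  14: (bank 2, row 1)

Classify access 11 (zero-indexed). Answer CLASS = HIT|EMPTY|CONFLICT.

  [0] b1 r8: had r8 ⇒ H
  [1] b0 r0: no row ⇒ E
  [2] b0 r0: had r0 ⇒ H
  [3] b1 r8: had r8 ⇒ H
  [4] b0 r0: had r0 ⇒ H
  [5] b3 r5: no row ⇒ E
  [6] b0 r0: had r0 ⇒ H
  [7] b3 r6: had r5 ⇒ C
  [8] b3 r9: had r6 ⇒ C
  [9] b3 r1: had r9 ⇒ C
  [10] b1 r8: had r8 ⇒ H
  [11] b3 r7: had r1 ⇒ C
  [12] b1 r8: had r8 ⇒ H
  [13] b0 r8: had r0 ⇒ C
  [14] b2 r1: no row ⇒ E

CLASS = CONFLICT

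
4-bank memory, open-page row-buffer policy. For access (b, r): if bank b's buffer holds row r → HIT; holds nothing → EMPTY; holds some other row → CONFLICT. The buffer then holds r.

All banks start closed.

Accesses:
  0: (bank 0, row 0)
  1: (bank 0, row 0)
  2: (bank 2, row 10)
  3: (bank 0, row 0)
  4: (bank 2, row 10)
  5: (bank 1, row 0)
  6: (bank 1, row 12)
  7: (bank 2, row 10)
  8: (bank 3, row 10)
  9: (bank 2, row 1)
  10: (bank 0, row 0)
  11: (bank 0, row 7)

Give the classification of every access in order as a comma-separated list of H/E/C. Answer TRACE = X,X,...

step 0: bank0 None->0 [EMPTY]
step 1: bank0 0->0 [HIT]
step 2: bank2 None->10 [EMPTY]
step 3: bank0 0->0 [HIT]
step 4: bank2 10->10 [HIT]
step 5: bank1 None->0 [EMPTY]
step 6: bank1 0->12 [CONFLICT]
step 7: bank2 10->10 [HIT]
step 8: bank3 None->10 [EMPTY]
step 9: bank2 10->1 [CONFLICT]
step 10: bank0 0->0 [HIT]
step 11: bank0 0->7 [CONFLICT]

TRACE = E,H,E,H,H,E,C,H,E,C,H,C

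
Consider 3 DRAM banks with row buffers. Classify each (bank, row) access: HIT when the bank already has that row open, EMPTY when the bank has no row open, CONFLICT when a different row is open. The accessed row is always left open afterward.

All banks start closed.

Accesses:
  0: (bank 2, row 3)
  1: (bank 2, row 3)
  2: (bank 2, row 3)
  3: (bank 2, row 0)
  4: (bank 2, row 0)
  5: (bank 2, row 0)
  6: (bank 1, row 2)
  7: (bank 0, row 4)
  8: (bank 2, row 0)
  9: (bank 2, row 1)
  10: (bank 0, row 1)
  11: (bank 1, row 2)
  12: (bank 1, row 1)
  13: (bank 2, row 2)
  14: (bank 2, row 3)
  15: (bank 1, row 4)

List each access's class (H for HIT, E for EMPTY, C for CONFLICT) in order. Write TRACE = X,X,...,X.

step 0: bank2 None->3 [EMPTY]
step 1: bank2 3->3 [HIT]
step 2: bank2 3->3 [HIT]
step 3: bank2 3->0 [CONFLICT]
step 4: bank2 0->0 [HIT]
step 5: bank2 0->0 [HIT]
step 6: bank1 None->2 [EMPTY]
step 7: bank0 None->4 [EMPTY]
step 8: bank2 0->0 [HIT]
step 9: bank2 0->1 [CONFLICT]
step 10: bank0 4->1 [CONFLICT]
step 11: bank1 2->2 [HIT]
step 12: bank1 2->1 [CONFLICT]
step 13: bank2 1->2 [CONFLICT]
step 14: bank2 2->3 [CONFLICT]
step 15: bank1 1->4 [CONFLICT]

TRACE = E,H,H,C,H,H,E,E,H,C,C,H,C,C,C,C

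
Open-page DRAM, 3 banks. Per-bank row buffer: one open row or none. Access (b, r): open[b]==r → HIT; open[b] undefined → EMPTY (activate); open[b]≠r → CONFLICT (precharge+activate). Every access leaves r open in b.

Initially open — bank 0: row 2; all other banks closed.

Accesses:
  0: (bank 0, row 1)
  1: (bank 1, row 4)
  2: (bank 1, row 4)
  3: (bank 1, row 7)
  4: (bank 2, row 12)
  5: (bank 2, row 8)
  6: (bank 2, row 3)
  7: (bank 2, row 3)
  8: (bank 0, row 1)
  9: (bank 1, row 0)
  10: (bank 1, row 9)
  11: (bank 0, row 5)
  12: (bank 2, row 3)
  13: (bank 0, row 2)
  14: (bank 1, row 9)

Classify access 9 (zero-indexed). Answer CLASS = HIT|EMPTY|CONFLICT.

  [0] b0 r1: had r2 ⇒ C
  [1] b1 r4: no row ⇒ E
  [2] b1 r4: had r4 ⇒ H
  [3] b1 r7: had r4 ⇒ C
  [4] b2 r12: no row ⇒ E
  [5] b2 r8: had r12 ⇒ C
  [6] b2 r3: had r8 ⇒ C
  [7] b2 r3: had r3 ⇒ H
  [8] b0 r1: had r1 ⇒ H
  [9] b1 r0: had r7 ⇒ C
  [10] b1 r9: had r0 ⇒ C
  [11] b0 r5: had r1 ⇒ C
  [12] b2 r3: had r3 ⇒ H
  [13] b0 r2: had r5 ⇒ C
  [14] b1 r9: had r9 ⇒ H

CLASS = CONFLICT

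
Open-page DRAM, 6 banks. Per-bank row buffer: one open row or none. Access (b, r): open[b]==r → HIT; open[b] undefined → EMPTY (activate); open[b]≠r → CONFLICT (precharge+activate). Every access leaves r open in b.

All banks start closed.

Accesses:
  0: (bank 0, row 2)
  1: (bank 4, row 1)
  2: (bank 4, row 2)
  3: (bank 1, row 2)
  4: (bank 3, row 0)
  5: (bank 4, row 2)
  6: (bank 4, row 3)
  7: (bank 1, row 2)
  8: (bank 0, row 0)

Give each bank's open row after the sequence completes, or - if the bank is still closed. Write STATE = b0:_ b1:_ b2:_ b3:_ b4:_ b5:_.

0: bank 0 row 2 — prev None → EMPTY
1: bank 4 row 1 — prev None → EMPTY
2: bank 4 row 2 — prev 1 → CONFLICT
3: bank 1 row 2 — prev None → EMPTY
4: bank 3 row 0 — prev None → EMPTY
5: bank 4 row 2 — prev 2 → HIT
6: bank 4 row 3 — prev 2 → CONFLICT
7: bank 1 row 2 — prev 2 → HIT
8: bank 0 row 0 — prev 2 → CONFLICT

STATE = b0:0 b1:2 b2:- b3:0 b4:3 b5:-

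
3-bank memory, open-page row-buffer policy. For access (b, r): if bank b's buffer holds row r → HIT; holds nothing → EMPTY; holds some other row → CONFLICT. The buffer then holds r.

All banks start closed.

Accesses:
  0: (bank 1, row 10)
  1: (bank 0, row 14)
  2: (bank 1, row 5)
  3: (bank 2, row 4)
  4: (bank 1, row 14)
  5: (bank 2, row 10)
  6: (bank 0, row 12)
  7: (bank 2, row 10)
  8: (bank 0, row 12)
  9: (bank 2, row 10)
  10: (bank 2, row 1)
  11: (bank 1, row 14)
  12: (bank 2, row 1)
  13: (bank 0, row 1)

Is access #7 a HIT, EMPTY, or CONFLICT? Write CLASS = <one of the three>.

CLASS = HIT

#0 (1,10) E
#1 (0,14) E
#2 (1,5) C  (was 10)
#3 (2,4) E
#4 (1,14) C  (was 5)
#5 (2,10) C  (was 4)
#6 (0,12) C  (was 14)
#7 (2,10) H  (was 10)
#8 (0,12) H  (was 12)
#9 (2,10) H  (was 10)
#10 (2,1) C  (was 10)
#11 (1,14) H  (was 14)
#12 (2,1) H  (was 1)
#13 (0,1) C  (was 12)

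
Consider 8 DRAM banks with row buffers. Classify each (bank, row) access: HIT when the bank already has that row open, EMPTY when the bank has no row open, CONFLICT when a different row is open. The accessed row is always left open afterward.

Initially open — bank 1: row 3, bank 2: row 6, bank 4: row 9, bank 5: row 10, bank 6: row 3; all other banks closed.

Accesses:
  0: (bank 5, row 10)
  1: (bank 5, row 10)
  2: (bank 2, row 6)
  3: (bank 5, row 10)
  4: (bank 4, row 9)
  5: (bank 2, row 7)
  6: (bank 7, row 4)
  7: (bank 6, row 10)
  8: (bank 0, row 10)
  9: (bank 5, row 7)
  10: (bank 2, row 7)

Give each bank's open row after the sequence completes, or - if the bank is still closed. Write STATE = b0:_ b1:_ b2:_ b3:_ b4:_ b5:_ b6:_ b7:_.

STATE = b0:10 b1:3 b2:7 b3:- b4:9 b5:7 b6:10 b7:4

step 0: bank5 10->10 [HIT]
step 1: bank5 10->10 [HIT]
step 2: bank2 6->6 [HIT]
step 3: bank5 10->10 [HIT]
step 4: bank4 9->9 [HIT]
step 5: bank2 6->7 [CONFLICT]
step 6: bank7 None->4 [EMPTY]
step 7: bank6 3->10 [CONFLICT]
step 8: bank0 None->10 [EMPTY]
step 9: bank5 10->7 [CONFLICT]
step 10: bank2 7->7 [HIT]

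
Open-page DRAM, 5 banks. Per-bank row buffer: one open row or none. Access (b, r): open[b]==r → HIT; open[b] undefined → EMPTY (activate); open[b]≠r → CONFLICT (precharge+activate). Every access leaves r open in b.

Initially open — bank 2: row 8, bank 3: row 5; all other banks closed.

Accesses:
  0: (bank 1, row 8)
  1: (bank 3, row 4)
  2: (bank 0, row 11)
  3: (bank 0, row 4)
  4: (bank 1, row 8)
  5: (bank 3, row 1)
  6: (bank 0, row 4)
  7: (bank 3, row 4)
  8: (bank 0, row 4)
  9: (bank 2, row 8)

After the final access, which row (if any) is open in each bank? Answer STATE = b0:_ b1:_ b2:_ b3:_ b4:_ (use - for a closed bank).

STATE = b0:4 b1:8 b2:8 b3:4 b4:-

step 0: bank1 None->8 [EMPTY]
step 1: bank3 5->4 [CONFLICT]
step 2: bank0 None->11 [EMPTY]
step 3: bank0 11->4 [CONFLICT]
step 4: bank1 8->8 [HIT]
step 5: bank3 4->1 [CONFLICT]
step 6: bank0 4->4 [HIT]
step 7: bank3 1->4 [CONFLICT]
step 8: bank0 4->4 [HIT]
step 9: bank2 8->8 [HIT]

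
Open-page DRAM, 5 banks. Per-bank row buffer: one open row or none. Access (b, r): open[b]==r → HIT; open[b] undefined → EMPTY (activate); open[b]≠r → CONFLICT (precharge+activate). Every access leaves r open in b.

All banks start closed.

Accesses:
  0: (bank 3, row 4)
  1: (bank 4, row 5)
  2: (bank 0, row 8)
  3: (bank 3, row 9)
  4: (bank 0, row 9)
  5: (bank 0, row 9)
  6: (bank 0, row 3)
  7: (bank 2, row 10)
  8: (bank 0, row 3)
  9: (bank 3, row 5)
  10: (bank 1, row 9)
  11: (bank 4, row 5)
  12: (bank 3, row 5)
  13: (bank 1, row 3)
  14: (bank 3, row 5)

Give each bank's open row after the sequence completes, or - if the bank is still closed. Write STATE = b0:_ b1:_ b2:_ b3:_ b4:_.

STATE = b0:3 b1:3 b2:10 b3:5 b4:5

  [0] b3 r4: no row ⇒ E
  [1] b4 r5: no row ⇒ E
  [2] b0 r8: no row ⇒ E
  [3] b3 r9: had r4 ⇒ C
  [4] b0 r9: had r8 ⇒ C
  [5] b0 r9: had r9 ⇒ H
  [6] b0 r3: had r9 ⇒ C
  [7] b2 r10: no row ⇒ E
  [8] b0 r3: had r3 ⇒ H
  [9] b3 r5: had r9 ⇒ C
  [10] b1 r9: no row ⇒ E
  [11] b4 r5: had r5 ⇒ H
  [12] b3 r5: had r5 ⇒ H
  [13] b1 r3: had r9 ⇒ C
  [14] b3 r5: had r5 ⇒ H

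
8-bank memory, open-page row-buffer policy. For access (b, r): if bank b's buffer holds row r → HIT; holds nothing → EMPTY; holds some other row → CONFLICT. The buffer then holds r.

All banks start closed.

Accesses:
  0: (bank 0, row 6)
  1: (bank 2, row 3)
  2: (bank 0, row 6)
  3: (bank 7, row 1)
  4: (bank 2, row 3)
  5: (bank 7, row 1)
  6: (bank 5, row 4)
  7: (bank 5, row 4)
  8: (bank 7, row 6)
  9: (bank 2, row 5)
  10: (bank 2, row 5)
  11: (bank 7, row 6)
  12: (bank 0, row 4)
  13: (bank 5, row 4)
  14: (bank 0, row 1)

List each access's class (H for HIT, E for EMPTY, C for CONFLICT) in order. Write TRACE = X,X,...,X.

TRACE = E,E,H,E,H,H,E,H,C,C,H,H,C,H,C

  [0] b0 r6: no row ⇒ E
  [1] b2 r3: no row ⇒ E
  [2] b0 r6: had r6 ⇒ H
  [3] b7 r1: no row ⇒ E
  [4] b2 r3: had r3 ⇒ H
  [5] b7 r1: had r1 ⇒ H
  [6] b5 r4: no row ⇒ E
  [7] b5 r4: had r4 ⇒ H
  [8] b7 r6: had r1 ⇒ C
  [9] b2 r5: had r3 ⇒ C
  [10] b2 r5: had r5 ⇒ H
  [11] b7 r6: had r6 ⇒ H
  [12] b0 r4: had r6 ⇒ C
  [13] b5 r4: had r4 ⇒ H
  [14] b0 r1: had r4 ⇒ C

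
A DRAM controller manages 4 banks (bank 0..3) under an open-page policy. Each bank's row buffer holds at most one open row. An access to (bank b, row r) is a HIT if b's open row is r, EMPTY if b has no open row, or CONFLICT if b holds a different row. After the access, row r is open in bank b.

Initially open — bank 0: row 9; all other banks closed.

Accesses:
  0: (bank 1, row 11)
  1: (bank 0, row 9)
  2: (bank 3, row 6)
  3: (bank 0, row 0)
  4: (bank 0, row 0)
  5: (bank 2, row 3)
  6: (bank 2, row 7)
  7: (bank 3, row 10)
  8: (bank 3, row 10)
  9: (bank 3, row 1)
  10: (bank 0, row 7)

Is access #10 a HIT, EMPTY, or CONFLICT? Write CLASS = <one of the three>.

#0 (1,11) E
#1 (0,9) H  (was 9)
#2 (3,6) E
#3 (0,0) C  (was 9)
#4 (0,0) H  (was 0)
#5 (2,3) E
#6 (2,7) C  (was 3)
#7 (3,10) C  (was 6)
#8 (3,10) H  (was 10)
#9 (3,1) C  (was 10)
#10 (0,7) C  (was 0)

CLASS = CONFLICT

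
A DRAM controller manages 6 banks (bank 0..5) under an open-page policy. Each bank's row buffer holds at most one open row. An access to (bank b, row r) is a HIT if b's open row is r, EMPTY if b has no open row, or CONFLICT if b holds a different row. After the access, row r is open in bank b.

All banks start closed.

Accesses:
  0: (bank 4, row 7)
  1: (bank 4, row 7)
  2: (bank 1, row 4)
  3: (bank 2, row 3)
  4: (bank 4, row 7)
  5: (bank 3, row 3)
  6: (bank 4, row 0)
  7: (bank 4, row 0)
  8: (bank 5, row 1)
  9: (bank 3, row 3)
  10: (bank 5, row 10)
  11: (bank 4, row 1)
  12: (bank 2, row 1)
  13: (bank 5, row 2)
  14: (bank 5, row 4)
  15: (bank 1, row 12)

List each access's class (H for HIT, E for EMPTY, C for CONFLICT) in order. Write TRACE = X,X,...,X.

0: bank 4 row 7 — prev None → EMPTY
1: bank 4 row 7 — prev 7 → HIT
2: bank 1 row 4 — prev None → EMPTY
3: bank 2 row 3 — prev None → EMPTY
4: bank 4 row 7 — prev 7 → HIT
5: bank 3 row 3 — prev None → EMPTY
6: bank 4 row 0 — prev 7 → CONFLICT
7: bank 4 row 0 — prev 0 → HIT
8: bank 5 row 1 — prev None → EMPTY
9: bank 3 row 3 — prev 3 → HIT
10: bank 5 row 10 — prev 1 → CONFLICT
11: bank 4 row 1 — prev 0 → CONFLICT
12: bank 2 row 1 — prev 3 → CONFLICT
13: bank 5 row 2 — prev 10 → CONFLICT
14: bank 5 row 4 — prev 2 → CONFLICT
15: bank 1 row 12 — prev 4 → CONFLICT

TRACE = E,H,E,E,H,E,C,H,E,H,C,C,C,C,C,C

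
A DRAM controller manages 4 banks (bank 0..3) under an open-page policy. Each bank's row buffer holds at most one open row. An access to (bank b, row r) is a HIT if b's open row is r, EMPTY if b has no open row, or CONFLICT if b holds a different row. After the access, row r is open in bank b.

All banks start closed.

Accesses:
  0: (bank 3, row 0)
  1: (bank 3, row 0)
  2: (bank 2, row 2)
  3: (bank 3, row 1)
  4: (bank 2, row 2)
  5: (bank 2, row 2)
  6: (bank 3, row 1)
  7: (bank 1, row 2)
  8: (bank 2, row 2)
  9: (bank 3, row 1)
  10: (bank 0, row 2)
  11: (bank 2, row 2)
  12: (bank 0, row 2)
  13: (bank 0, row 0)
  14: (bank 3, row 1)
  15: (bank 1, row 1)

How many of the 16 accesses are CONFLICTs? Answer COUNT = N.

  [0] b3 r0: no row ⇒ E
  [1] b3 r0: had r0 ⇒ H
  [2] b2 r2: no row ⇒ E
  [3] b3 r1: had r0 ⇒ C
  [4] b2 r2: had r2 ⇒ H
  [5] b2 r2: had r2 ⇒ H
  [6] b3 r1: had r1 ⇒ H
  [7] b1 r2: no row ⇒ E
  [8] b2 r2: had r2 ⇒ H
  [9] b3 r1: had r1 ⇒ H
  [10] b0 r2: no row ⇒ E
  [11] b2 r2: had r2 ⇒ H
  [12] b0 r2: had r2 ⇒ H
  [13] b0 r0: had r2 ⇒ C
  [14] b3 r1: had r1 ⇒ H
  [15] b1 r1: had r2 ⇒ C

COUNT = 3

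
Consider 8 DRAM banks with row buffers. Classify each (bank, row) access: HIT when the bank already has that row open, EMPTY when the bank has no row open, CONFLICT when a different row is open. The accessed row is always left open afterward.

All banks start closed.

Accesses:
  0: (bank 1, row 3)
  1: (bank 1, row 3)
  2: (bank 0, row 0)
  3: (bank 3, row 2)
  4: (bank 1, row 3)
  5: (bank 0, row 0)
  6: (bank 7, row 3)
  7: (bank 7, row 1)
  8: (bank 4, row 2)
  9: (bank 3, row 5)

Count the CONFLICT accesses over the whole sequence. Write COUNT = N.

step 0: bank1 None->3 [EMPTY]
step 1: bank1 3->3 [HIT]
step 2: bank0 None->0 [EMPTY]
step 3: bank3 None->2 [EMPTY]
step 4: bank1 3->3 [HIT]
step 5: bank0 0->0 [HIT]
step 6: bank7 None->3 [EMPTY]
step 7: bank7 3->1 [CONFLICT]
step 8: bank4 None->2 [EMPTY]
step 9: bank3 2->5 [CONFLICT]

COUNT = 2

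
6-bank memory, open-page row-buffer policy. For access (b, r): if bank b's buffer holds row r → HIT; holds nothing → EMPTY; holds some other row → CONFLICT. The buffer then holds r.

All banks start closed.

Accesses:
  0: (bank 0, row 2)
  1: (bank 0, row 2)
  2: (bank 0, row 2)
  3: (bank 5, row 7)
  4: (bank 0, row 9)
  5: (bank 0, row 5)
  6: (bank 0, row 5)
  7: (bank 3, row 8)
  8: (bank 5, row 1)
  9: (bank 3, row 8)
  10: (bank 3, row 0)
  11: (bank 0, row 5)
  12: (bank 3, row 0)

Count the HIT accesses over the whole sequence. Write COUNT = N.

COUNT = 6

#0 (0,2) E
#1 (0,2) H  (was 2)
#2 (0,2) H  (was 2)
#3 (5,7) E
#4 (0,9) C  (was 2)
#5 (0,5) C  (was 9)
#6 (0,5) H  (was 5)
#7 (3,8) E
#8 (5,1) C  (was 7)
#9 (3,8) H  (was 8)
#10 (3,0) C  (was 8)
#11 (0,5) H  (was 5)
#12 (3,0) H  (was 0)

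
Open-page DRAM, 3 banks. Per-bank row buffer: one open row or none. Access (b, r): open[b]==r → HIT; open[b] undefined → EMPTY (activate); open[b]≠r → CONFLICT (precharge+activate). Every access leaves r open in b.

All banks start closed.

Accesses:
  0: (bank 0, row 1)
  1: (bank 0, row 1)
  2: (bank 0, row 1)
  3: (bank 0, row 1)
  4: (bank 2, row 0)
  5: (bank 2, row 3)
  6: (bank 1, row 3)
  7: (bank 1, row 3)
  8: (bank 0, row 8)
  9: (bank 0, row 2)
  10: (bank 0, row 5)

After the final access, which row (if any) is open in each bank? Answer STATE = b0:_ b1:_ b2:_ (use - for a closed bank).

STATE = b0:5 b1:3 b2:3

#0 (0,1) E
#1 (0,1) H  (was 1)
#2 (0,1) H  (was 1)
#3 (0,1) H  (was 1)
#4 (2,0) E
#5 (2,3) C  (was 0)
#6 (1,3) E
#7 (1,3) H  (was 3)
#8 (0,8) C  (was 1)
#9 (0,2) C  (was 8)
#10 (0,5) C  (was 2)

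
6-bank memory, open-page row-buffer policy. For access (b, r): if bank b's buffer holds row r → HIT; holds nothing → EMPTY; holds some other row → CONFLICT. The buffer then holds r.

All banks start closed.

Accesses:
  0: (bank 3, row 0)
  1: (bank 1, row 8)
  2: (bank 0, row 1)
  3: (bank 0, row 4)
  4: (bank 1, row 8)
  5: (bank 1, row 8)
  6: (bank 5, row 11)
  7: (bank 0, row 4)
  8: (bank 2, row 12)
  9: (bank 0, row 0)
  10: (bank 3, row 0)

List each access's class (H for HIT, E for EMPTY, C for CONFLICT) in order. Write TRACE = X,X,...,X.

#0 (3,0) E
#1 (1,8) E
#2 (0,1) E
#3 (0,4) C  (was 1)
#4 (1,8) H  (was 8)
#5 (1,8) H  (was 8)
#6 (5,11) E
#7 (0,4) H  (was 4)
#8 (2,12) E
#9 (0,0) C  (was 4)
#10 (3,0) H  (was 0)

TRACE = E,E,E,C,H,H,E,H,E,C,H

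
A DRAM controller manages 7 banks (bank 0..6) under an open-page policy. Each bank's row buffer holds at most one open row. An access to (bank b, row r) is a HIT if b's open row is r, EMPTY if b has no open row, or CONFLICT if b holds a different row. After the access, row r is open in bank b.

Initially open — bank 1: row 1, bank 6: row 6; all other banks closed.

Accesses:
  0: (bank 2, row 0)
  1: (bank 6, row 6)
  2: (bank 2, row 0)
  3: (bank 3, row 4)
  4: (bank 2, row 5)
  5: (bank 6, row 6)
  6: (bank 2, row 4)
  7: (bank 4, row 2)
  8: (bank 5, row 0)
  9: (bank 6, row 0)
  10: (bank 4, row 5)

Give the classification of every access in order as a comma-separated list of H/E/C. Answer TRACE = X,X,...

TRACE = E,H,H,E,C,H,C,E,E,C,C

  [0] b2 r0: no row ⇒ E
  [1] b6 r6: had r6 ⇒ H
  [2] b2 r0: had r0 ⇒ H
  [3] b3 r4: no row ⇒ E
  [4] b2 r5: had r0 ⇒ C
  [5] b6 r6: had r6 ⇒ H
  [6] b2 r4: had r5 ⇒ C
  [7] b4 r2: no row ⇒ E
  [8] b5 r0: no row ⇒ E
  [9] b6 r0: had r6 ⇒ C
  [10] b4 r5: had r2 ⇒ C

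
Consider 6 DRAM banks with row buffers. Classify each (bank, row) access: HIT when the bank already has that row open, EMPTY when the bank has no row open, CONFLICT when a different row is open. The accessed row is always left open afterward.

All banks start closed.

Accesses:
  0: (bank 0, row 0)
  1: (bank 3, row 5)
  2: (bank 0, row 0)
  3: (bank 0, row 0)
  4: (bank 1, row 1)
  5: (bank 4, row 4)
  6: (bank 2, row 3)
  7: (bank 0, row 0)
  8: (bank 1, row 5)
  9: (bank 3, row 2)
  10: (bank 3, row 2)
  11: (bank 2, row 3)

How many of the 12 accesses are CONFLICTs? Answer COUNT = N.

step 0: bank0 None->0 [EMPTY]
step 1: bank3 None->5 [EMPTY]
step 2: bank0 0->0 [HIT]
step 3: bank0 0->0 [HIT]
step 4: bank1 None->1 [EMPTY]
step 5: bank4 None->4 [EMPTY]
step 6: bank2 None->3 [EMPTY]
step 7: bank0 0->0 [HIT]
step 8: bank1 1->5 [CONFLICT]
step 9: bank3 5->2 [CONFLICT]
step 10: bank3 2->2 [HIT]
step 11: bank2 3->3 [HIT]

COUNT = 2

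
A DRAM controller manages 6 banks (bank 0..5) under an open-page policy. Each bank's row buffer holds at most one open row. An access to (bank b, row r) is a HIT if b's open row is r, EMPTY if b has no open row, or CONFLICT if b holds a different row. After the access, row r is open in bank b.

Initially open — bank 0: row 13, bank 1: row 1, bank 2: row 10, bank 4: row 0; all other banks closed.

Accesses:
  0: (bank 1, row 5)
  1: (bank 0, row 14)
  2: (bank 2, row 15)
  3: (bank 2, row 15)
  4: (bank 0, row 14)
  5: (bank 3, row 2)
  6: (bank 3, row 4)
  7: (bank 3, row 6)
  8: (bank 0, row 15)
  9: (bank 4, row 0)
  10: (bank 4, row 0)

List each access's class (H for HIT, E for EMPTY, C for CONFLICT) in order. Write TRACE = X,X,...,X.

TRACE = C,C,C,H,H,E,C,C,C,H,H

0: bank 1 row 5 — prev 1 → CONFLICT
1: bank 0 row 14 — prev 13 → CONFLICT
2: bank 2 row 15 — prev 10 → CONFLICT
3: bank 2 row 15 — prev 15 → HIT
4: bank 0 row 14 — prev 14 → HIT
5: bank 3 row 2 — prev None → EMPTY
6: bank 3 row 4 — prev 2 → CONFLICT
7: bank 3 row 6 — prev 4 → CONFLICT
8: bank 0 row 15 — prev 14 → CONFLICT
9: bank 4 row 0 — prev 0 → HIT
10: bank 4 row 0 — prev 0 → HIT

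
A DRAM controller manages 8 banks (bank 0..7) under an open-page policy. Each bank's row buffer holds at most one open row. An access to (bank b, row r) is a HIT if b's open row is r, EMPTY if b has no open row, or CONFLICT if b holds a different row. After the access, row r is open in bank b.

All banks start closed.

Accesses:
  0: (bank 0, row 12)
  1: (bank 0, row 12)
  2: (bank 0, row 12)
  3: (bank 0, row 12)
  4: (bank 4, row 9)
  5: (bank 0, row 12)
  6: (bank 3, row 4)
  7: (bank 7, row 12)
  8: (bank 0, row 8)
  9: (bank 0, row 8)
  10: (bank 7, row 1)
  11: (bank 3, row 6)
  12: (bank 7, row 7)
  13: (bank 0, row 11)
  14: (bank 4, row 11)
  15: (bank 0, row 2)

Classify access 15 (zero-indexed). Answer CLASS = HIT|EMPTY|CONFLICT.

#0 (0,12) E
#1 (0,12) H  (was 12)
#2 (0,12) H  (was 12)
#3 (0,12) H  (was 12)
#4 (4,9) E
#5 (0,12) H  (was 12)
#6 (3,4) E
#7 (7,12) E
#8 (0,8) C  (was 12)
#9 (0,8) H  (was 8)
#10 (7,1) C  (was 12)
#11 (3,6) C  (was 4)
#12 (7,7) C  (was 1)
#13 (0,11) C  (was 8)
#14 (4,11) C  (was 9)
#15 (0,2) C  (was 11)

CLASS = CONFLICT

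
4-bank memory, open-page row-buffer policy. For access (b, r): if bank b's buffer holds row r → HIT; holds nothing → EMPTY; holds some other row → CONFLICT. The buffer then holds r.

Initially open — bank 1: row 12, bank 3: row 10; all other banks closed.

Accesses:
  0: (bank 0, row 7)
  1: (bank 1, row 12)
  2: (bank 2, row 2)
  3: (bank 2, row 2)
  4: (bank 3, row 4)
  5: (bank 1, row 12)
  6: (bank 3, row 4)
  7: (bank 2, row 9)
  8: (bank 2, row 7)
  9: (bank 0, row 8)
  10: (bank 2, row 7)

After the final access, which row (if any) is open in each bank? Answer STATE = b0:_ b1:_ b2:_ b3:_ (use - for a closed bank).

0: bank 0 row 7 — prev None → EMPTY
1: bank 1 row 12 — prev 12 → HIT
2: bank 2 row 2 — prev None → EMPTY
3: bank 2 row 2 — prev 2 → HIT
4: bank 3 row 4 — prev 10 → CONFLICT
5: bank 1 row 12 — prev 12 → HIT
6: bank 3 row 4 — prev 4 → HIT
7: bank 2 row 9 — prev 2 → CONFLICT
8: bank 2 row 7 — prev 9 → CONFLICT
9: bank 0 row 8 — prev 7 → CONFLICT
10: bank 2 row 7 — prev 7 → HIT

STATE = b0:8 b1:12 b2:7 b3:4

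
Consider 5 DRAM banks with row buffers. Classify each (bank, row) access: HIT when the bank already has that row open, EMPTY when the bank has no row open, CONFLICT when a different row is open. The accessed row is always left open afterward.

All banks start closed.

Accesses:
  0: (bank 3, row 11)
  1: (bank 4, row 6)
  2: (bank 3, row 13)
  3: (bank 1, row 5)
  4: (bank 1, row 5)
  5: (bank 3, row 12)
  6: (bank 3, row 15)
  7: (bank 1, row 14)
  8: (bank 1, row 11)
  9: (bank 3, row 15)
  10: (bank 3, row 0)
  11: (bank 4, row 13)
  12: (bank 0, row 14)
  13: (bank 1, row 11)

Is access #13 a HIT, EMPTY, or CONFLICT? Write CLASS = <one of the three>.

step 0: bank3 None->11 [EMPTY]
step 1: bank4 None->6 [EMPTY]
step 2: bank3 11->13 [CONFLICT]
step 3: bank1 None->5 [EMPTY]
step 4: bank1 5->5 [HIT]
step 5: bank3 13->12 [CONFLICT]
step 6: bank3 12->15 [CONFLICT]
step 7: bank1 5->14 [CONFLICT]
step 8: bank1 14->11 [CONFLICT]
step 9: bank3 15->15 [HIT]
step 10: bank3 15->0 [CONFLICT]
step 11: bank4 6->13 [CONFLICT]
step 12: bank0 None->14 [EMPTY]
step 13: bank1 11->11 [HIT]

CLASS = HIT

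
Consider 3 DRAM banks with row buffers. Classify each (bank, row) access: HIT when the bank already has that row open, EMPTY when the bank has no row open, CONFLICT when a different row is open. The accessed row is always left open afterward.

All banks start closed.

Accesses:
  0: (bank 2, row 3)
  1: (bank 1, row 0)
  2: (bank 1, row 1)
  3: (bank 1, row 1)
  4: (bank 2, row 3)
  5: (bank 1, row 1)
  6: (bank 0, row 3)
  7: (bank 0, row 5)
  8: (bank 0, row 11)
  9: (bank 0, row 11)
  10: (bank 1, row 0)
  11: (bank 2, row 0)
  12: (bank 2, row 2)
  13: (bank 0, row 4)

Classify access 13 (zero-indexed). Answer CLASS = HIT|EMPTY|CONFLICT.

CLASS = CONFLICT

  [0] b2 r3: no row ⇒ E
  [1] b1 r0: no row ⇒ E
  [2] b1 r1: had r0 ⇒ C
  [3] b1 r1: had r1 ⇒ H
  [4] b2 r3: had r3 ⇒ H
  [5] b1 r1: had r1 ⇒ H
  [6] b0 r3: no row ⇒ E
  [7] b0 r5: had r3 ⇒ C
  [8] b0 r11: had r5 ⇒ C
  [9] b0 r11: had r11 ⇒ H
  [10] b1 r0: had r1 ⇒ C
  [11] b2 r0: had r3 ⇒ C
  [12] b2 r2: had r0 ⇒ C
  [13] b0 r4: had r11 ⇒ C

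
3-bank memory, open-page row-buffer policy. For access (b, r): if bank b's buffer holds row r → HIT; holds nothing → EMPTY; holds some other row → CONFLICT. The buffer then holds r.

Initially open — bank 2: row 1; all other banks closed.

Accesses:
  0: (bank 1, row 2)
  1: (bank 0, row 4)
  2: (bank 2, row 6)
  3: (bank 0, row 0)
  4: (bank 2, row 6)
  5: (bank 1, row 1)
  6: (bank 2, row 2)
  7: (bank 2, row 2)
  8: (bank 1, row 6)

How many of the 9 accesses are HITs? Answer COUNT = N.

COUNT = 2

#0 (1,2) E
#1 (0,4) E
#2 (2,6) C  (was 1)
#3 (0,0) C  (was 4)
#4 (2,6) H  (was 6)
#5 (1,1) C  (was 2)
#6 (2,2) C  (was 6)
#7 (2,2) H  (was 2)
#8 (1,6) C  (was 1)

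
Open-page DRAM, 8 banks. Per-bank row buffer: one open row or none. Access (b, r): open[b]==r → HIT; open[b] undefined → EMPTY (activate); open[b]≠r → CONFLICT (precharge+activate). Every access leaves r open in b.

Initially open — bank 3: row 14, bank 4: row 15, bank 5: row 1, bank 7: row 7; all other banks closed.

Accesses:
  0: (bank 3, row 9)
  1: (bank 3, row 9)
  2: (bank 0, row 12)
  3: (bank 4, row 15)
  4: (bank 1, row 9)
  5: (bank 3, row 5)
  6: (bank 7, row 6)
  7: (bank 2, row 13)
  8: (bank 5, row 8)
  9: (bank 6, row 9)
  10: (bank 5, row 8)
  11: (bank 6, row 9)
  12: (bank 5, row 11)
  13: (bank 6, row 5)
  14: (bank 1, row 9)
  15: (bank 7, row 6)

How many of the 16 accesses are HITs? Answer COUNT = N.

COUNT = 6

0: bank 3 row 9 — prev 14 → CONFLICT
1: bank 3 row 9 — prev 9 → HIT
2: bank 0 row 12 — prev None → EMPTY
3: bank 4 row 15 — prev 15 → HIT
4: bank 1 row 9 — prev None → EMPTY
5: bank 3 row 5 — prev 9 → CONFLICT
6: bank 7 row 6 — prev 7 → CONFLICT
7: bank 2 row 13 — prev None → EMPTY
8: bank 5 row 8 — prev 1 → CONFLICT
9: bank 6 row 9 — prev None → EMPTY
10: bank 5 row 8 — prev 8 → HIT
11: bank 6 row 9 — prev 9 → HIT
12: bank 5 row 11 — prev 8 → CONFLICT
13: bank 6 row 5 — prev 9 → CONFLICT
14: bank 1 row 9 — prev 9 → HIT
15: bank 7 row 6 — prev 6 → HIT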